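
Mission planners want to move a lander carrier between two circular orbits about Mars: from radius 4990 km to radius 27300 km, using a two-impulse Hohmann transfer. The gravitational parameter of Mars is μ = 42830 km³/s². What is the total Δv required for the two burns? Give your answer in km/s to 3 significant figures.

Δv = 1.44 km/s

Semi-major axis of the transfer orbit: a_t = (4990 + 27300)/2 = 16145 km.
Circular speed at r₁: v₁ = √(μ/r₁) = √(42830/4990) = 2.930 km/s.
Transfer-orbit speed at r₁ (v² = μ(2/r − 1/a)): v_p = √[μ(2/r₁ − 1/a_t)] = 3.810 km/s.
First burn Δv₁ = |v_p − v₁| = 0.8800 km/s.
At r₂, v₂ = √(μ/r₂) = 1.2525 km/s.
Transfer-orbit speed at r₂: v_a = √[μ(2/r₂ − 1/a_t)] = 0.69634 km/s.
Second burn Δv₂ = |v₂ − v_a| = 0.5562 km/s.
Δv = Δv₁ + Δv₂ = 0.8800 + 0.5562 = 1.436 km/s.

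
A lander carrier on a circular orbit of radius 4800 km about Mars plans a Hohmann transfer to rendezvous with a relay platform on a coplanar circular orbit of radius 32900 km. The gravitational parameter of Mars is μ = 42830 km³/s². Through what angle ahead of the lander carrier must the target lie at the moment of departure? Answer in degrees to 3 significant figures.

Semi-major axis of the transfer orbit: a_t = (4800 + 32900)/2 = 18850 km.
The half-period of the transfer ellipse is t = π√(a_t³/μ) = 39286.5 s.
Target angular speed ω₂ = √(μ/r₂³) = 3.46801×10^-5 rad/s.
Angle swept by the target during transfer: ω₂·t = 1.36246 rad = 78.06°.
Arrival is 180° from departure on the ellipse, so φ = 180° − 78.06° = 102°.

φ = 102°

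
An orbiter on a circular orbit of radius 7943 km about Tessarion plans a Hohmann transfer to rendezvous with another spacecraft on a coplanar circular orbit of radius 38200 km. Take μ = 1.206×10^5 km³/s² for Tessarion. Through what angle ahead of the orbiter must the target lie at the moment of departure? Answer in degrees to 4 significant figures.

φ = 95.51°

Transfer-ellipse semi-major axis a_t = (r₁ + r₂)/2 = (7943 + 38200)/2 = 23071.5 km.
Transfer time t = π√(a_t³/μ) = 31702 s.
Target angular speed ω₂ = √(μ/r₂³) = 4.6513×10^-5 rad/s.
Angle swept by the target during transfer: ω₂·t = 1.4746 rad = 84.49°.
The orbiter traverses 180° on the transfer ellipse, so the target must lead by 180° − 84.49° = 95.51°.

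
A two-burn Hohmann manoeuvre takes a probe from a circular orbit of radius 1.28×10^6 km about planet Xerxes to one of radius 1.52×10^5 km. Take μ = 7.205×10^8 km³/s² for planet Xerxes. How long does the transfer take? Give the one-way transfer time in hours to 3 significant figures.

The Hohmann ellipse has a_t = (r₁ + r₂)/2 = 7.160×10^5 km.
By Kepler's third law the transfer-orbit period is T = 2π√(a_t³/μ), so t = T/2 = 70910 s.
Converting: 70910 s ÷ 3600 s/hour = 19.7 hours.

t = 19.7 hours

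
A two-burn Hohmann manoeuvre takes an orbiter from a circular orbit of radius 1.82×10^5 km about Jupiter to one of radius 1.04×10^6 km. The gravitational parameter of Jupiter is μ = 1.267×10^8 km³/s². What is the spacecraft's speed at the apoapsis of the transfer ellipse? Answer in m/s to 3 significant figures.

Transfer-ellipse semi-major axis a_t = (r₁ + r₂)/2 = (1.820×10^5 + 1.040×10^6)/2 = 6.110×10^5 km.
The apoapsis of the transfer ellipse is at r = 1.040×10^6 km.
Vis-viva: v = √[μ(2/r − 1/a_t)] = √[1.267×10^8 × (2/1.040×10^6 − 1/6.110×10^5)] = 6.024 km/s.

v = 6020 m/s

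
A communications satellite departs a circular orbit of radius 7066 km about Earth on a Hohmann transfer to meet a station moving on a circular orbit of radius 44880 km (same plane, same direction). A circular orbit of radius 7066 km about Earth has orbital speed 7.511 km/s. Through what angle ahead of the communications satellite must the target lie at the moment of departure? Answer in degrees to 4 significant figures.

From the circular-orbit relation v² = μ/r at r = 7066 km: μ = v²r = (7.511)² × 7066 = 3.98629×10^5 km³/s².
Semi-major axis of the transfer orbit: a_t = (7066 + 44880)/2 = 25973 km.
Transfer time t = π√(a_t³/μ) = 20828 s.
The target's mean motion on its circular orbit is ω₂ = √(μ/r₂³) = 6.6406×10^-5 rad/s.
Angle swept by the target during transfer: ω₂·t = 1.3831 rad = 79.246°.
Arrival is 180° from departure on the ellipse, so φ = 180° − 79.246° = 100.8°.

φ = 100.8°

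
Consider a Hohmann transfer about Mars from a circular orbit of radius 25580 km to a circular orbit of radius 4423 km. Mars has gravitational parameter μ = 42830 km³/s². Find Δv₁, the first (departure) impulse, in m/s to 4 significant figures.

Transfer-ellipse semi-major axis a_t = (r₁ + r₂)/2 = (25580 + 4423)/2 = 15001.5 km.
Circular speed at r = 25580 km: v_c = √(μ/r) = 1.294 km/s.
Transfer-orbit speed at the same r (vis-viva, a = a_t): v_t = √[μ(2/r − 1/a_t)] = 0.7026 km/s.
Δv₁ = |v_t − v_c| = |0.7026 − 1.294| = 0.5914 km/s.

Δv₁ = 591.4 m/s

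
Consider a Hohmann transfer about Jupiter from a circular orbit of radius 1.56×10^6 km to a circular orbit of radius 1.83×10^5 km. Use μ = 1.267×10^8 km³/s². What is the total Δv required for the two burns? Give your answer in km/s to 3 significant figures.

The Hohmann ellipse has a_t = (r₁ + r₂)/2 = 8.715×10^5 km.
At r₁ the circular-orbit speed is v₁ = √(μ/r₁) = 9.012 km/s.
On the transfer ellipse at r₁, vis-viva equation gives v_a = √[μ(2/r₁ − 1/a_t)] = 4.130 km/s.
First burn Δv₁ = |v_a − v₁| = 4.882 km/s.
At r₂, v₂ = √(μ/r₂) = 26.313 km/s.
Transfer-orbit speed at r₂: v_p = √[μ(2/r₂ − 1/a_t)] = 35.204 km/s.
Second burn Δv₂ = |v₂ − v_p| = 8.891 km/s.
Δv = Δv₁ + Δv₂ = 4.882 + 8.891 = 13.77 km/s.

Δv = 13.8 km/s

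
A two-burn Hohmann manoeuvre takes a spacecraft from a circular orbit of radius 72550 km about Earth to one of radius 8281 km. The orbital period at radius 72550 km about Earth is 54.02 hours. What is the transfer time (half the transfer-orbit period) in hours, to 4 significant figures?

From Kepler's third law T² = 4π²r³/μ at r = 72550 km, T = 54.02 hours = 54.02 × 3600 s = 1.94472×10^5 s: μ = 4π²r³/T² = 3.98619×10^5 km³/s².
Semi-major axis of the transfer orbit: a_t = (72550 + 8281)/2 = 40415.5 km.
Half the transfer-orbit period gives t = π√(a_t³/μ) = 40430 s.
Converting: 40430 s ÷ 3600 s/hour = 11.23 hours.

t = 11.23 hours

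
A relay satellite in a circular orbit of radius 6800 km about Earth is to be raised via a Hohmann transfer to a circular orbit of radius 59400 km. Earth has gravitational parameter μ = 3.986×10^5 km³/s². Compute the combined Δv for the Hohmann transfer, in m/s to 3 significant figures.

The Hohmann ellipse has a_t = (r₁ + r₂)/2 = 33100 km.
Circular speed at r₁: v₁ = √(μ/r₁) = √(3.986×10^5/6800) = 7.6562 km/s.
Transfer-orbit speed at r₁ (vis-viva): v_p = √[μ(2/r₁ − 1/a_t)] = 10.256 km/s.
First burn Δv₁ = |v_p − v₁| = 2.600 km/s.
At r₂, v₂ = √(μ/r₂) = 2.590 km/s.
Transfer-orbit speed at r₂: v_a = √[μ(2/r₂ − 1/a_t)] = 1.174 km/s.
Second burn Δv₂ = |v₂ − v_a| = 1.416 km/s.
Δv = Δv₁ + Δv₂ = 2.600 + 1.416 = 4.016 km/s.

Δv = 4020 m/s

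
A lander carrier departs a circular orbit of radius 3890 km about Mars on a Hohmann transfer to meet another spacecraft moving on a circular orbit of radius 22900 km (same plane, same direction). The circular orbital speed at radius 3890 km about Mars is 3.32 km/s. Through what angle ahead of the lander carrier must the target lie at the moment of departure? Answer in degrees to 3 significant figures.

φ = 99.5°

From the circular-orbit relation v² = μ/r at r = 3890 km: μ = v²r = (3.32)² × 3890 = 42877.1 km³/s².
Transfer-ellipse semi-major axis a_t = (r₁ + r₂)/2 = (3890 + 22900)/2 = 13395 km.
The half-period of the transfer ellipse is t = π√(a_t³/μ) = 23520.7 s.
Target angular speed ω₂ = √(μ/r₂³) = 5.97530×10^-5 rad/s.
Angle swept by the target during transfer: ω₂·t = 1.40543 rad = 80.53°.
The lander carrier traverses 180° on the transfer ellipse, so the target must lead by 180° − 80.53° = 99.5°.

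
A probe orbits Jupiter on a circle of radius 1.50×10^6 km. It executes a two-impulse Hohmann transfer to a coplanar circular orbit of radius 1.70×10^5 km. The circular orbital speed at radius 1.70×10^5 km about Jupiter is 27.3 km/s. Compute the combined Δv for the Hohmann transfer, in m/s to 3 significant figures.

From the circular-orbit relation v² = μ/r at r = 1.70×10^5 km: μ = v²r = (27.3)² × 1.70×10^5 = 1.26699×10^8 km³/s².
The Hohmann ellipse has a_t = (r₁ + r₂)/2 = 8.350×10^5 km.
Circular speed at r₁: v₁ = √(μ/r₁) = √(1.26699×10^8/1.500×10^6) = 9.191 km/s.
Transfer-orbit speed at r₁ (v² = μ(2/r − 1/a)): v_a = √[μ(2/r₁ − 1/a_t)] = 4.147 km/s.
First burn Δv₁ = |v_a − v₁| = 5.044 km/s.
Circular speed at r₂: v₂ = √(μ/r₂) = 27.30 km/s.
Transfer-orbit speed at r₂: v_p = √[μ(2/r₂ − 1/a_t)] = 36.59 km/s.
Second burn Δv₂ = |v₂ − v_p| = 9.290 km/s.
Total Δv = Δv₁ + Δv₂ = 14.33 km/s.

Δv = 14300 m/s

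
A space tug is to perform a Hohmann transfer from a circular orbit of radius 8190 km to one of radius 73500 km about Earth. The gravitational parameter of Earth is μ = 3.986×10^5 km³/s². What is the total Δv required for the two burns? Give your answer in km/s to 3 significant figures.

The Hohmann ellipse has a_t = (r₁ + r₂)/2 = 40845 km.
Circular speed at r₁: v₁ = √(μ/r₁) = √(3.986×10^5/8190) = 6.976 km/s.
Transfer-orbit speed at r₁ (vis-viva equation): v_p = √[μ(2/r₁ − 1/a_t)] = 9.358 km/s.
First burn Δv₁ = |v_p − v₁| = 2.382 km/s.
Circular speed at r₂: v₂ = √(μ/r₂) = 2.329 km/s.
Transfer-orbit speed at r₂: v_a = √[μ(2/r₂ − 1/a_t)] = 1.043 km/s.
Second burn Δv₂ = |v₂ − v_a| = 1.286 km/s.
Total Δv = Δv₁ + Δv₂ = 3.668 km/s.

Δv = 3.67 km/s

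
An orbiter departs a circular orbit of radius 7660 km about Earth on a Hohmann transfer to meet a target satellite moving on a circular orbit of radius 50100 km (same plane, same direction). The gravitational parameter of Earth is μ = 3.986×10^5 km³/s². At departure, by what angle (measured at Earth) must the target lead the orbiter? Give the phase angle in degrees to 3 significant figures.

φ = 101°

Semi-major axis of the transfer orbit: a_t = (7660 + 50100)/2 = 28880 km.
Transfer time t = π√(a_t³/μ) = 24420 s.
Target angular speed ω₂ = √(μ/r₂³) = 5.630×10^-5 rad/s.
Angle swept by the target during transfer: ω₂·t = 1.375 rad = 78.78°.
Arrival is 180° from departure on the ellipse, so φ = 180° − 78.78° = 101°.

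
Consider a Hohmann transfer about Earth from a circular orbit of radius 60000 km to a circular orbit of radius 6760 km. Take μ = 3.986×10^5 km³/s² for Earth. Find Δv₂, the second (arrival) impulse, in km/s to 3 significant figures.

Δv₂ = 2.62 km/s

Semi-major axis of the transfer orbit: a_t = (60000 + 6760)/2 = 33380 km.
Circular speed at r = 6760 km: v_c = √(μ/r) = 7.6788 km/s.
Vis-viva on the transfer ellipse at r = 6760 km gives v_t = √[μ(2/r − 1/a_t)] = 10.295 km/s.
Δv₂ = |v_t − v_c| = |10.295 − 7.6788| = 2.616 km/s.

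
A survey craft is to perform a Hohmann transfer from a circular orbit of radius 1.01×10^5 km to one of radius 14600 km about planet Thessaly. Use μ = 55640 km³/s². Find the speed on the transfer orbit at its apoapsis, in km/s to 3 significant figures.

v = 0.373 km/s

Semi-major axis of the transfer orbit: a_t = (1.010×10^5 + 14600)/2 = 57800 km.
The apoapsis of the transfer ellipse is at r = 1.010×10^5 km.
Applying v² = μ(2/r − 1/a_t): v = 0.3730 km/s.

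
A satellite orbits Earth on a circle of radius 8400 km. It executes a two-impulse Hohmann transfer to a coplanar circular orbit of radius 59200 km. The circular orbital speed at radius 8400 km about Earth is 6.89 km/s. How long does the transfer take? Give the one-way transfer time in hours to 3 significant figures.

t = 8.59 hours

From the circular-orbit relation v² = μ/r at r = 8400 km: μ = v²r = (6.89)² × 8400 = 3.98766×10^5 km³/s².
Transfer-ellipse semi-major axis a_t = (r₁ + r₂)/2 = (8400 + 59200)/2 = 33800 km.
Half the transfer-orbit period gives t = π√(a_t³/μ) = 30910 s.
Converting: 30910 s ÷ 3600 s/hour = 8.59 hours.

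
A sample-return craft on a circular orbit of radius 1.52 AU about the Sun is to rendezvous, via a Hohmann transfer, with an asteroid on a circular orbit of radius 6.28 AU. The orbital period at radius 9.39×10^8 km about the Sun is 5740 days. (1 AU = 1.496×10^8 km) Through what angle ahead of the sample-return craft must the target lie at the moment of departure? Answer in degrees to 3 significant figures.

From Kepler's third law T² = 4π²r³/μ at r = 9.39×10^8 km, T = 5740 days = 5740 × 86400 s = 4.95936×10^8 s: μ = 4π²r³/T² = 1.32894×10^11 km³/s².
In km: r₁ = 1.52 × 1.496×10^8 = 2.27392×10^8 km; r₂ = 6.28 × 1.496×10^8 = 9.39488×10^8 km.
Transfer-ellipse semi-major axis a_t = (r₁ + r₂)/2 = (2.27392×10^8 + 9.39488×10^8)/2 = 5.8344×10^8 km.
Transfer time t = π√(a_t³/μ) = 1.21448×10^8 s.
The target's mean motion on its circular orbit is ω₂ = √(μ/r₂³) = 1.26595×10^-8 rad/s.
Angle swept by the target during transfer: ω₂·t = 1.5375 rad = 88.09°.
Arrival is 180° from departure on the ellipse, so φ = 180° − 88.09° = 91.9°.

φ = 91.9°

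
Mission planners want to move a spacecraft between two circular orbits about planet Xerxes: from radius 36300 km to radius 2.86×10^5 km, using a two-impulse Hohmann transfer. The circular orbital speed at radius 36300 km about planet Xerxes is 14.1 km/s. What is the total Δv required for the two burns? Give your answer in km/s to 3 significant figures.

Δv = 7.32 km/s

From the circular-orbit relation v² = μ/r at r = 36300 km: μ = v²r = (14.1)² × 36300 = 7.21680×10^6 km³/s².
Semi-major axis of the transfer orbit: a_t = (36300 + 2.860×10^5)/2 = 1.6115×10^5 km.
At r₁ the circular-orbit speed is v₁ = √(μ/r₁) = 14.100 km/s.
Transfer-orbit speed at r₁ (v² = μ(2/r − 1/a)): v_p = √[μ(2/r₁ − 1/a_t)] = 18.784 km/s.
First burn Δv₁ = |v_p − v₁| = 4.684 km/s.
Circular speed at r₂: v₂ = √(μ/r₂) = 5.023 km/s.
Transfer-orbit speed at r₂: v_a = √[μ(2/r₂ − 1/a_t)] = 2.384 km/s.
Second burn Δv₂ = |v₂ − v_a| = 2.639 km/s.
Total Δv = Δv₁ + Δv₂ = 7.323 km/s.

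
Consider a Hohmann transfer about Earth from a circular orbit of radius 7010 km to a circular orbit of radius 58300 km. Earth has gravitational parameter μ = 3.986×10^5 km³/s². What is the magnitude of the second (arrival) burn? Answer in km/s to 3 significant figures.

The Hohmann ellipse has a_t = (r₁ + r₂)/2 = 32655 km.
On the circular orbit at r = 58300 km, v_c = √(μ/r) = 2.6148 km/s.
Vis-viva on the transfer ellipse at r = 58300 km gives v_t = √[μ(2/r − 1/a_t)] = 1.2115 km/s.
Δv₂ = |v_t − v_c| = |1.2115 − 2.6148| = 1.403 km/s.

Δv₂ = 1.40 km/s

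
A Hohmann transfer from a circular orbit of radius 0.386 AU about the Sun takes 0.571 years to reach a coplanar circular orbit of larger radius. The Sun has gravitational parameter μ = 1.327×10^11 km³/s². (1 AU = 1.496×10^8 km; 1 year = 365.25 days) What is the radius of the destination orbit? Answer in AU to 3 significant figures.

In km: r₁ = 0.386 × 1.496×10^8 = 5.77456×10^7 km.
Transfer time t = 0.571 years × 365.25 × 86400 s = 1.80193896×10^7 s, and t = π√(a_t³/μ).
So a_t = (μ t²/π²)^(1/3) = (1.327×10^11 × (1.80193896×10^7)² / π²)^(1/3) = 1.6344×10^8 km.
Since a_t = (r₁ + r₂)/2, r₂ = 2a_t − r₁ = 2×1.6344×10^8 − 5.77456×10^7 = 2.691344×10^8 km.
In AU: r₂ = 2.691344×10^8 / 1.496×10^8 = 1.80 AU.

r₂ = 1.80 AU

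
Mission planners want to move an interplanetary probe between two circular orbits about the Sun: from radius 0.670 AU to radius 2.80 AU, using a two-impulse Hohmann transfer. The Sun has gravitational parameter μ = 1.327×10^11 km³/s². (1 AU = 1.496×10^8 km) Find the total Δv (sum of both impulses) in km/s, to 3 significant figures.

In km: r₁ = 0.670 × 1.496×10^8 = 1.00232×10^8 km; r₂ = 2.80 × 1.496×10^8 = 4.1888×10^8 km.
The Hohmann ellipse has a_t = (r₁ + r₂)/2 = 2.59556×10^8 km.
Circular speed at r₁: v₁ = √(μ/r₁) = √(1.327×10^11/1.00232×10^8) = 36.3858 km/s.
On the transfer ellipse at r₁, v² = μ(2/r − 1/a) gives v_p = √[μ(2/r₁ − 1/a_t)] = 46.2234 km/s.
First burn Δv₁ = |v_p − v₁| = 9.838 km/s.
At r₂, v₂ = √(μ/r₂) = 17.799 km/s.
Transfer-orbit speed at r₂: v_a = √[μ(2/r₂ − 1/a_t)] = 11.061 km/s.
Second burn Δv₂ = |v₂ − v_a| = 6.738 km/s.
Δv = Δv₁ + Δv₂ = 9.838 + 6.738 = 16.58 km/s.

Δv = 16.6 km/s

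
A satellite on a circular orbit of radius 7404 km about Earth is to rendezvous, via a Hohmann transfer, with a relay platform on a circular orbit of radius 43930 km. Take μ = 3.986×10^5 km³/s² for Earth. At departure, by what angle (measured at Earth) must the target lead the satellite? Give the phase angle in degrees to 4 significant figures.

The Hohmann ellipse has a_t = (r₁ + r₂)/2 = 25667 km.
Transfer time t = π√(a_t³/μ) = 20460 s.
The target's mean motion on its circular orbit is ω₂ = √(μ/r₂³) = 6.857×10^-5 rad/s.
Angle swept by the target during transfer: ω₂·t = 1.403 rad = 80.39°.
The satellite traverses 180° on the transfer ellipse, so the target must lead by 180° − 80.39° = 99.61°.

φ = 99.61°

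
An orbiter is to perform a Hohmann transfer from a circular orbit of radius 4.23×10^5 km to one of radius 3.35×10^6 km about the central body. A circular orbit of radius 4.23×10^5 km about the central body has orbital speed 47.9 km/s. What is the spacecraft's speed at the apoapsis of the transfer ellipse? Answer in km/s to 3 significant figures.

From the circular-orbit relation v² = μ/r at r = 4.23×10^5 km: μ = v²r = (47.9)² × 4.23×10^5 = 9.70535×10^8 km³/s².
The Hohmann ellipse has a_t = (r₁ + r₂)/2 = 1.8865×10^6 km.
The apoapsis of the transfer ellipse is at r = 3.350×10^6 km.
From the vis-viva equation, v = √[μ(2/r − 1/a_t)] = 8.060 km/s.

v = 8.06 km/s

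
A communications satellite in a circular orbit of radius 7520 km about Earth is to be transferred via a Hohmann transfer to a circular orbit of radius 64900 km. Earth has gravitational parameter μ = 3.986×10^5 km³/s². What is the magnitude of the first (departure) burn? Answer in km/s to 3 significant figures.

The Hohmann ellipse has a_t = (r₁ + r₂)/2 = 36210 km.
Circular speed at r = 7520 km: v_c = √(μ/r) = 7.2805 km/s.
Transfer-orbit speed at the same r (vis-viva, a = a_t): v_t = √[μ(2/r − 1/a_t)] = 9.7469 km/s.
Δv₁ = |v_t − v_c| = |9.7469 − 7.2805| = 2.466 km/s.

Δv₁ = 2.47 km/s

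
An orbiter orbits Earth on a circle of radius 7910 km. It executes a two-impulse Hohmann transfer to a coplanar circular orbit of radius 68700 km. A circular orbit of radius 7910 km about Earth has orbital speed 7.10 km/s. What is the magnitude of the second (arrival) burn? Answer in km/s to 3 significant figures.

Δv₂ = 1.31 km/s

From the circular-orbit relation v² = μ/r at r = 7910 km: μ = v²r = (7.10)² × 7910 = 3.98743×10^5 km³/s².
The Hohmann ellipse has a_t = (r₁ + r₂)/2 = 38305 km.
On the circular orbit at r = 68700 km, v_c = √(μ/r) = 2.409 km/s.
Transfer-orbit speed at the same r (vis-viva, a = a_t): v_t = √[μ(2/r − 1/a_t)] = 1.095 km/s.
Δv₂ = |v_t − v_c| = |1.095 − 2.409| = 1.314 km/s.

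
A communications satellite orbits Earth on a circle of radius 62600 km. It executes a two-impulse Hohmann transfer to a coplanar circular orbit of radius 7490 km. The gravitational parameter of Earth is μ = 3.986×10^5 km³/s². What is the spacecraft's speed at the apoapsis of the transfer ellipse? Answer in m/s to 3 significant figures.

The Hohmann ellipse has a_t = (r₁ + r₂)/2 = 35045 km.
At apoapsis, r = 62600 km.
Vis-viva: v = √[μ(2/r − 1/a_t)] = √[3.986×10^5 × (2/62600 − 1/35045)] = 1.167 km/s.

v = 1170 m/s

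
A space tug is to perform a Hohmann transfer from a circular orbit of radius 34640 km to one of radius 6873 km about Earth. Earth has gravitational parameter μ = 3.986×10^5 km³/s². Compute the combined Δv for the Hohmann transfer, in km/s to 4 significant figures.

Semi-major axis of the transfer orbit: a_t = (34640 + 6873)/2 = 20756.5 km.
Circular speed at r₁: v₁ = √(μ/r₁) = √(3.986×10^5/34640) = 3.392 km/s.
Transfer-orbit speed at r₁ (v² = μ(2/r − 1/a)): v_a = √[μ(2/r₁ − 1/a_t)] = 1.952 km/s.
First burn Δv₁ = |v_a − v₁| = 1.440 km/s.
At r₂, v₂ = √(μ/r₂) = 7.615 km/s.
Transfer-orbit speed at r₂: v_p = √[μ(2/r₂ − 1/a_t)] = 9.838 km/s.
Second burn Δv₂ = |v₂ − v_p| = 2.223 km/s.
Total Δv = Δv₁ + Δv₂ = 3.663 km/s.

Δv = 3.663 km/s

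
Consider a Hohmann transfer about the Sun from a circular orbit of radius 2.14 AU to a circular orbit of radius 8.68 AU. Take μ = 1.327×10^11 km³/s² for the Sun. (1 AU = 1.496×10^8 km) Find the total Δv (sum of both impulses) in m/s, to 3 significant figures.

In km: r₁ = 2.14 × 1.496×10^8 = 3.20144×10^8 km; r₂ = 8.68 × 1.496×10^8 = 1.298528×10^9 km.
Semi-major axis of the transfer orbit: a_t = (3.20144×10^8 + 1.298528×10^9)/2 = 8.09336×10^8 km.
At r₁ the circular-orbit speed is v₁ = √(μ/r₁) = 20.359 km/s.
On the transfer ellipse at r₁, vis-viva equation gives v_p = √[μ(2/r₁ − 1/a_t)] = 25.788 km/s.
First burn Δv₁ = |v_p − v₁| = 5.429 km/s.
Circular speed at r₂: v₂ = √(μ/r₂) = 10.109 km/s.
Transfer-orbit speed at r₂: v_a = √[μ(2/r₂ − 1/a_t)] = 6.3580 km/s.
Second burn Δv₂ = |v₂ − v_a| = 3.751 km/s.
Δv = Δv₁ + Δv₂ = 5.429 + 3.751 = 9.180 km/s.

Δv = 9180 m/s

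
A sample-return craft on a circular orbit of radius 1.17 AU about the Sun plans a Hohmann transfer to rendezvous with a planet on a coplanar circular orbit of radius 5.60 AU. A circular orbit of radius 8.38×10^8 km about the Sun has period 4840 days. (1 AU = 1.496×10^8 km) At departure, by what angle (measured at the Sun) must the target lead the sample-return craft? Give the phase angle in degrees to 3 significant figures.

φ = 95.4°

From Kepler's third law T² = 4π²r³/μ at r = 8.38×10^8 km, T = 4840 days = 4840 × 86400 s = 4.18176×10^8 s: μ = 4π²r³/T² = 1.32854×10^11 km³/s².
In km: r₁ = 1.17 × 1.496×10^8 = 1.75032×10^8 km; r₂ = 5.60 × 1.496×10^8 = 8.3776×10^8 km.
Transfer-ellipse semi-major axis a_t = (r₁ + r₂)/2 = (1.75032×10^8 + 8.3776×10^8)/2 = 5.06396×10^8 km.
Transfer time t = π√(a_t³/μ) = 9.8220×10^7 s.
Target angular speed ω₂ = √(μ/r₂³) = 1.5032×10^-8 rad/s.
Angle swept by the target during transfer: ω₂·t = 1.4764 rad = 84.59°.
Arrival is 180° from departure on the ellipse, so φ = 180° − 84.59° = 95.4°.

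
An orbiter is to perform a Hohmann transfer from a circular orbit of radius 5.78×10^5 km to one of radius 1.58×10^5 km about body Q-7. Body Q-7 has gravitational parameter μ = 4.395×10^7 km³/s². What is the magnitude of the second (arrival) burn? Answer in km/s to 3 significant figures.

Δv₂ = 4.22 km/s

Transfer-ellipse semi-major axis a_t = (r₁ + r₂)/2 = (5.780×10^5 + 1.580×10^5)/2 = 3.680×10^5 km.
Circular speed at r = 1.580×10^5 km: v_c = √(μ/r) = 16.678 km/s.
Vis-viva on the transfer ellipse at r = 1.580×10^5 km gives v_t = √[μ(2/r − 1/a_t)] = 20.902 km/s.
Δv₂ = |v_t − v_c| = |20.902 − 16.678| = 4.224 km/s.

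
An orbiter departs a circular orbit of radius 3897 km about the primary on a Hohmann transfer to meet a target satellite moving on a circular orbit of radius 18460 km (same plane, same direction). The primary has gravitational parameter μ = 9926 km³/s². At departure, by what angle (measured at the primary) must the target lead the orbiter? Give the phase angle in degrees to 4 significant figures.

The Hohmann ellipse has a_t = (r₁ + r₂)/2 = 11178.5 km.
Transfer time t = π√(a_t³/μ) = 37270 s.
The target's mean motion on its circular orbit is ω₂ = √(μ/r₂³) = 3.972×10^-5 rad/s.
Angle swept by the target during transfer: ω₂·t = 1.4804 rad = 84.82°.
Arrival is 180° from departure on the ellipse, so φ = 180° − 84.82° = 95.18°.

φ = 95.18°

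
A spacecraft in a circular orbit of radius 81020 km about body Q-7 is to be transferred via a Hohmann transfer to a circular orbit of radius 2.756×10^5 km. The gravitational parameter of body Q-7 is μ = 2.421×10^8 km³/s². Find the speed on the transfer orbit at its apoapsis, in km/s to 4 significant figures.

Semi-major axis of the transfer orbit: a_t = (81020 + 2.756×10^5)/2 = 1.7831×10^5 km.
The apoapsis of the transfer ellipse is at r = 2.756×10^5 km.
Applying v² = μ(2/r − 1/a_t): v = 19.98 km/s.

v = 19.98 km/s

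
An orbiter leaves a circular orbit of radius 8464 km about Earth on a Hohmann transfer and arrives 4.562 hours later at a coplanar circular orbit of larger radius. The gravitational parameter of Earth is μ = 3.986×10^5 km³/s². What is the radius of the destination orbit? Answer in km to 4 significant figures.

Transfer time t = 4.562 hours = 16423.2 s, and t = π√(a_t³/μ).
So a_t = (μ t²/π²)^(1/3) = (3.986×10^5 × (16423.2)² / π²)^(1/3) = 22168 km.
Since a_t = (r₁ + r₂)/2, r₂ = 2a_t − r₁ = 2×22168 − 8464 = 35872 km.

r₂ = 35870 km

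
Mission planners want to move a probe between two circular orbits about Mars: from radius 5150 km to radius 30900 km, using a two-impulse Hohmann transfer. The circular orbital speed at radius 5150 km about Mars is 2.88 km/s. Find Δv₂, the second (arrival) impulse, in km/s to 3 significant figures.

Δv₂ = 0.547 km/s

From the circular-orbit relation v² = μ/r at r = 5150 km: μ = v²r = (2.88)² × 5150 = 42716.2 km³/s².
Semi-major axis of the transfer orbit: a_t = (5150 + 30900)/2 = 18025 km.
On the circular orbit at r = 30900 km, v_c = √(μ/r) = 1.1758 km/s.
Vis-viva on the transfer ellipse at r = 30900 km gives v_t = √[μ(2/r − 1/a_t)] = 0.62847 km/s.
Δv₂ = |v_t − v_c| = |0.62847 − 1.1758| = 0.5473 km/s.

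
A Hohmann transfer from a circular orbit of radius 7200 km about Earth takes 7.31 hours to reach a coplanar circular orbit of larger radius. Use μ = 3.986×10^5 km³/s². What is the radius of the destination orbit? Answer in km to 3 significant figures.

r₂ = 53500 km

Transfer time t = 7.31 hours = 26316 s, and t = π√(a_t³/μ).
So a_t = (μ t²/π²)^(1/3) = (3.986×10^5 × (26316)² / π²)^(1/3) = 30355 km.
Since a_t = (r₁ + r₂)/2, r₂ = 2a_t − r₁ = 2×30355 − 7200 = 53510 km.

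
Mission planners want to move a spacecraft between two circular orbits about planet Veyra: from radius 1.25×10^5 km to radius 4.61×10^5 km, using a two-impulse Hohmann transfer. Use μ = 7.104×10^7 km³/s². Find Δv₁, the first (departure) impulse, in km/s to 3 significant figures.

Semi-major axis of the transfer orbit: a_t = (1.250×10^5 + 4.610×10^5)/2 = 2.930×10^5 km.
Circular speed at r = 1.250×10^5 km: v_c = √(μ/r) = 23.8395 km/s.
Transfer-orbit speed at the same r (vis-viva, a = a_t): v_t = √[μ(2/r − 1/a_t)] = 29.9029 km/s.
Δv₁ = |v_t − v_c| = |29.9029 − 23.8395| = 6.063 km/s.

Δv₁ = 6.06 km/s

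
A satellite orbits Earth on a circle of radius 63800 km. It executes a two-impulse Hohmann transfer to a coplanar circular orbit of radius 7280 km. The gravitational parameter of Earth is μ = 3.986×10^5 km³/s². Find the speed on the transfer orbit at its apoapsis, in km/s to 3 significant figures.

Transfer-ellipse semi-major axis a_t = (r₁ + r₂)/2 = (63800 + 7280)/2 = 35540 km.
At apoapsis, r = 63800 km.
Applying v² = μ(2/r − 1/a_t): v = 1.131 km/s.

v = 1.13 km/s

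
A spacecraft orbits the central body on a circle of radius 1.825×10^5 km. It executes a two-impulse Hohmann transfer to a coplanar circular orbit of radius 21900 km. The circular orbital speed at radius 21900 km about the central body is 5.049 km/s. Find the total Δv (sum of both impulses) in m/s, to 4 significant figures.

Δv = 2637 m/s

From the circular-orbit relation v² = μ/r at r = 21900 km: μ = v²r = (5.049)² × 21900 = 5.58284×10^5 km³/s².
The Hohmann ellipse has a_t = (r₁ + r₂)/2 = 1.022×10^5 km.
Circular speed at r₁: v₁ = √(μ/r₁) = √(5.58284×10^5/1.825×10^5) = 1.749 km/s.
On the transfer ellipse at r₁, vis-viva gives v_a = √[μ(2/r₁ − 1/a_t)] = 0.8096 km/s.
First burn Δv₁ = |v_a − v₁| = 0.9394 km/s.
Circular speed at r₂: v₂ = √(μ/r₂) = 5.049 km/s.
Transfer-orbit speed at r₂: v_p = √[μ(2/r₂ − 1/a_t)] = 6.747 km/s.
Second burn Δv₂ = |v₂ − v_p| = 1.698 km/s.
Δv = Δv₁ + Δv₂ = 0.9394 + 1.698 = 2.637 km/s.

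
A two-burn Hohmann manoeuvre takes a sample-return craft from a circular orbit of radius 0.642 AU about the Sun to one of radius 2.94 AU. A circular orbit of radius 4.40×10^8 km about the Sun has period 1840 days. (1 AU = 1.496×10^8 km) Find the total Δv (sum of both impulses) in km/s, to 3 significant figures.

From Kepler's third law T² = 4π²r³/μ at r = 4.40×10^8 km, T = 1840 days = 1840 × 86400 s = 1.58976×10^8 s: μ = 4π²r³/T² = 1.33062×10^11 km³/s².
In km: r₁ = 0.642 × 1.496×10^8 = 9.60432×10^7 km; r₂ = 2.94 × 1.496×10^8 = 4.39824×10^8 km.
The Hohmann ellipse has a_t = (r₁ + r₂)/2 = 2.679336×10^8 km.
At r₁ the circular-orbit speed is v₁ = √(μ/r₁) = 37.22 km/s.
Transfer-orbit speed at r₁ (vis-viva equation): v_p = √[μ(2/r₁ − 1/a_t)] = 47.69 km/s.
First burn Δv₁ = |v_p − v₁| = 10.47 km/s.
Circular speed at r₂: v₂ = √(μ/r₂) = 17.39 km/s.
Transfer-orbit speed at r₂: v_a = √[μ(2/r₂ − 1/a_t)] = 10.41 km/s.
Second burn Δv₂ = |v₂ − v_a| = 6.980 km/s.
Δv = Δv₁ + Δv₂ = 10.47 + 6.980 = 17.45 km/s.

Δv = 17.4 km/s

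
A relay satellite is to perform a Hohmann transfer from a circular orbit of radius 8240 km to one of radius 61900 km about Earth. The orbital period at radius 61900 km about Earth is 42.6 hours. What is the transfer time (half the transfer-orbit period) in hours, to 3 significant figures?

t = 9.08 hours

From Kepler's third law T² = 4π²r³/μ at r = 61900 km, T = 42.6 hours = 42.6 × 3600 s = 1.5336×10^5 s: μ = 4π²r³/T² = 3.98114×10^5 km³/s².
Semi-major axis of the transfer orbit: a_t = (8240 + 61900)/2 = 35070 km.
Half the transfer-orbit period gives t = π√(a_t³/μ) = 32700 s.
Converting: 32700 s ÷ 3600 s/hour = 9.08 hours.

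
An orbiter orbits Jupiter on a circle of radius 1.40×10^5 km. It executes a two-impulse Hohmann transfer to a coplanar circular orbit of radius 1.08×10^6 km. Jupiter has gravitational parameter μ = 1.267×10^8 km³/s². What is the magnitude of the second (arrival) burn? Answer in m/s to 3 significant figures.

Δv₂ = 5640 m/s

Semi-major axis of the transfer orbit: a_t = (1.400×10^5 + 1.080×10^6)/2 = 6.100×10^5 km.
On the circular orbit at r = 1.080×10^6 km, v_c = √(μ/r) = 10.831 km/s.
Transfer-orbit speed at the same r (vis-viva, a = a_t): v_t = √[μ(2/r − 1/a_t)] = 5.1889 km/s.
Δv₂ = |v_t − v_c| = |5.1889 − 10.831| = 5.642 km/s.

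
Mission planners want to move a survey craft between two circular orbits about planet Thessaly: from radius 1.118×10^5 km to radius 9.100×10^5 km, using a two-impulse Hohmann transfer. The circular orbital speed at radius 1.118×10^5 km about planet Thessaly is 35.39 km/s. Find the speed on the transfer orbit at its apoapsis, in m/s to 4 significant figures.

v = 5803 m/s

From the circular-orbit relation v² = μ/r at r = 1.118×10^5 km: μ = v²r = (35.39)² × 1.118×10^5 = 1.40024×10^8 km³/s².
Semi-major axis of the transfer orbit: a_t = (1.118×10^5 + 9.100×10^5)/2 = 5.109×10^5 km.
The apoapsis of the transfer ellipse is at r = 9.100×10^5 km.
From the vis-viva equation, v = √[μ(2/r − 1/a_t)] = 5.803 km/s.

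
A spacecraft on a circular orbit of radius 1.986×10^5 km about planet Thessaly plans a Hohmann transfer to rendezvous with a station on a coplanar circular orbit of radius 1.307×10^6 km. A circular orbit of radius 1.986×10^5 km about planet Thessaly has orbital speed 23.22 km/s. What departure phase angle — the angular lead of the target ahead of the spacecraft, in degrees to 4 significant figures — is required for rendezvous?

From the circular-orbit relation v² = μ/r at r = 1.986×10^5 km: μ = v²r = (23.22)² × 1.986×10^5 = 1.07079×10^8 km³/s².
The Hohmann ellipse has a_t = (r₁ + r₂)/2 = 7.528×10^5 km.
The half-period of the transfer ellipse is t = π√(a_t³/μ) = 1.9830×10^5 s.
Target angular speed ω₂ = √(μ/r₂³) = 6.9253×10^-6 rad/s.
Angle swept by the target during transfer: ω₂·t = 1.3733 rad = 78.68°.
Arrival is 180° from departure on the ellipse, so φ = 180° − 78.68° = 101.3°.

φ = 101.3°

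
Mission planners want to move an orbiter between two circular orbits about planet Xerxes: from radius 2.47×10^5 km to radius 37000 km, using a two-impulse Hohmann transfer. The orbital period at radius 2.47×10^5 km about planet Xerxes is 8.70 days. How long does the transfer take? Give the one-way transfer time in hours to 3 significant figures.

From Kepler's third law T² = 4π²r³/μ at r = 2.47×10^5 km, T = 8.70 days = 8.70 × 86400 s = 7.5168×10^5 s: μ = 4π²r³/T² = 1.05289×10^6 km³/s².
Semi-major axis of the transfer orbit: a_t = (2.470×10^5 + 37000)/2 = 1.420×10^5 km.
Half the transfer-orbit period gives t = π√(a_t³/μ) = 1.638×10^5 s.
Converting: 1.638×10^5 s ÷ 3600 s/hour = 45.5 hours.

t = 45.5 hours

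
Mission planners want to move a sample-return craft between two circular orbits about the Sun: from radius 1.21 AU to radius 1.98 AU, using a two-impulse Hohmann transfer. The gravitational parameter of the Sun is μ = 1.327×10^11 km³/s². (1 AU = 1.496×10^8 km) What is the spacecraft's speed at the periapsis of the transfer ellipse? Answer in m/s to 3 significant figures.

In km: r₁ = 1.21 × 1.496×10^8 = 1.81016×10^8 km; r₂ = 1.98 × 1.496×10^8 = 2.96208×10^8 km.
Semi-major axis of the transfer orbit: a_t = (1.81016×10^8 + 2.96208×10^8)/2 = 2.38612×10^8 km.
The periapsis of the transfer ellipse is at r = 1.81016×10^8 km.
Vis-viva: v = √[μ(2/r − 1/a_t)] = √[1.327×10^11 × (2/1.81016×10^8 − 1/2.38612×10^8)] = 30.17 km/s.

v = 30200 m/s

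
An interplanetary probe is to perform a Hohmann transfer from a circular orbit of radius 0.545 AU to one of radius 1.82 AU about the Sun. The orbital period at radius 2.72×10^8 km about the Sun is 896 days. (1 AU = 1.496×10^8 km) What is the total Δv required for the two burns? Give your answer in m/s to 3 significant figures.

Δv = 16800 m/s

From Kepler's third law T² = 4π²r³/μ at r = 2.72×10^8 km, T = 896 days = 896 × 86400 s = 7.74144×10^7 s: μ = 4π²r³/T² = 1.32563×10^11 km³/s².
In km: r₁ = 0.545 × 1.496×10^8 = 8.1532×10^7 km; r₂ = 1.82 × 1.496×10^8 = 2.72272×10^8 km.
The Hohmann ellipse has a_t = (r₁ + r₂)/2 = 1.76902×10^8 km.
At r₁ the circular-orbit speed is v₁ = √(μ/r₁) = 40.322 km/s.
Transfer-orbit speed at r₁ (vis-viva equation): v_p = √[μ(2/r₁ − 1/a_t)] = 50.024 km/s.
First burn Δv₁ = |v_p − v₁| = 9.702 km/s.
Circular speed at r₂: v₂ = √(μ/r₂) = 22.065 km/s.
Transfer-orbit speed at r₂: v_a = √[μ(2/r₂ − 1/a_t)] = 14.980 km/s.
Second burn Δv₂ = |v₂ − v_a| = 7.085 km/s.
Total Δv = Δv₁ + Δv₂ = 16.79 km/s.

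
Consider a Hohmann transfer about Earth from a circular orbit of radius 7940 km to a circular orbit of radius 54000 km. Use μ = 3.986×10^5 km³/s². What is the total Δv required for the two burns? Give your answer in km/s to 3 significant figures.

Δv = 3.61 km/s

The Hohmann ellipse has a_t = (r₁ + r₂)/2 = 30970 km.
At r₁ the circular-orbit speed is v₁ = √(μ/r₁) = 7.085 km/s.
On the transfer ellipse at r₁, vis-viva gives v_p = √[μ(2/r₁ − 1/a_t)] = 9.356 km/s.
First burn Δv₁ = |v_p − v₁| = 2.271 km/s.
Circular speed at r₂: v₂ = √(μ/r₂) = 2.717 km/s.
Transfer-orbit speed at r₂: v_a = √[μ(2/r₂ − 1/a_t)] = 1.376 km/s.
Second burn Δv₂ = |v₂ − v_a| = 1.341 km/s.
Δv = Δv₁ + Δv₂ = 2.271 + 1.341 = 3.612 km/s.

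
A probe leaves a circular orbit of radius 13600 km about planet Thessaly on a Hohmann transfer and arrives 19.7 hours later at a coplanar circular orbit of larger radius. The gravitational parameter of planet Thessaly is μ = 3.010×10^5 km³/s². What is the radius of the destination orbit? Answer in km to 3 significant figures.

Transfer time t = 19.7 hours = 70920 s, and t = π√(a_t³/μ).
So a_t = (μ t²/π²)^(1/3) = (3.010×10^5 × (70920)² / π²)^(1/3) = 53531 km.
Since a_t = (r₁ + r₂)/2, r₂ = 2a_t − r₁ = 2×53531 − 13600 = 93462 km.

r₂ = 93500 km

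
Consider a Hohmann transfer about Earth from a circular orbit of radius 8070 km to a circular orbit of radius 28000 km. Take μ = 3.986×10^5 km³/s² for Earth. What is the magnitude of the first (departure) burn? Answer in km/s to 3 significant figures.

Δv₁ = 1.73 km/s

Transfer-ellipse semi-major axis a_t = (r₁ + r₂)/2 = (8070 + 28000)/2 = 18035 km.
On the circular orbit at r = 8070 km, v_c = √(μ/r) = 7.028 km/s.
Vis-viva on the transfer ellipse at r = 8070 km gives v_t = √[μ(2/r − 1/a_t)] = 8.757 km/s.
Δv₁ = |v_t − v_c| = |8.757 − 7.028| = 1.729 km/s.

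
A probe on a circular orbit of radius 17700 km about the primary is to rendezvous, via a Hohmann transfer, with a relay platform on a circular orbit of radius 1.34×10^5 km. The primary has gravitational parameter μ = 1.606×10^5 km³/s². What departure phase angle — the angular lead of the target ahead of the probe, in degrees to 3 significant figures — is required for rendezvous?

Transfer-ellipse semi-major axis a_t = (r₁ + r₂)/2 = (17700 + 1.340×10^5)/2 = 75850 km.
The half-period of the transfer ellipse is t = π√(a_t³/μ) = 1.638×10^5 s.
Target angular speed ω₂ = √(μ/r₂³) = 8.170×10^-6 rad/s.
Angle swept by the target during transfer: ω₂·t = 1.338 rad = 76.66°.
The probe traverses 180° on the transfer ellipse, so the target must lead by 180° − 76.66° = 103°.

φ = 103°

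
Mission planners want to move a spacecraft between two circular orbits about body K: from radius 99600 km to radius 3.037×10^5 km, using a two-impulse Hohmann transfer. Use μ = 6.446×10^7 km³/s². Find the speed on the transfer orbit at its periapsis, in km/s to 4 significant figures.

v = 31.22 km/s

The Hohmann ellipse has a_t = (r₁ + r₂)/2 = 2.0165×10^5 km.
The periapsis of the transfer ellipse is at r = 99600 km.
Vis-viva: v = √[μ(2/r − 1/a_t)] = √[6.446×10^7 × (2/99600 − 1/2.0165×10^5)] = 31.22 km/s.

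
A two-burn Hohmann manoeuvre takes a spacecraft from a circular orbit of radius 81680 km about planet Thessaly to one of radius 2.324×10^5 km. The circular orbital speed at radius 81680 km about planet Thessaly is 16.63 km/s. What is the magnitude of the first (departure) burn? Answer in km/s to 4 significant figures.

Δv₁ = 3.600 km/s

From the circular-orbit relation v² = μ/r at r = 81680 km: μ = v²r = (16.63)² × 81680 = 2.25892×10^7 km³/s².
The Hohmann ellipse has a_t = (r₁ + r₂)/2 = 1.5704×10^5 km.
Circular speed at r = 81680 km: v_c = √(μ/r) = 16.63 km/s.
Transfer-orbit speed at the same r (vis-viva, a = a_t): v_t = √[μ(2/r − 1/a_t)] = 20.23 km/s.
Δv₁ = |v_t − v_c| = |20.23 − 16.63| = 3.600 km/s.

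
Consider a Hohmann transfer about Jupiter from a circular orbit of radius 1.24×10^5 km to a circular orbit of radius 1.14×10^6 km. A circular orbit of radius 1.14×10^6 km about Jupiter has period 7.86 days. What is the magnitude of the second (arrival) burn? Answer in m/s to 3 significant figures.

Δv₂ = 5880 m/s

From Kepler's third law T² = 4π²r³/μ at r = 1.14×10^6 km, T = 7.86 days = 7.86 × 86400 s = 6.79104×10^5 s: μ = 4π²r³/T² = 1.26824×10^8 km³/s².
The Hohmann ellipse has a_t = (r₁ + r₂)/2 = 6.320×10^5 km.
Circular speed at r = 1.140×10^6 km: v_c = √(μ/r) = 10.547 km/s.
Vis-viva on the transfer ellipse at r = 1.140×10^6 km gives v_t = √[μ(2/r − 1/a_t)] = 4.6720 km/s.
Δv₂ = |v_t − v_c| = |4.6720 − 10.547| = 5.875 km/s.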